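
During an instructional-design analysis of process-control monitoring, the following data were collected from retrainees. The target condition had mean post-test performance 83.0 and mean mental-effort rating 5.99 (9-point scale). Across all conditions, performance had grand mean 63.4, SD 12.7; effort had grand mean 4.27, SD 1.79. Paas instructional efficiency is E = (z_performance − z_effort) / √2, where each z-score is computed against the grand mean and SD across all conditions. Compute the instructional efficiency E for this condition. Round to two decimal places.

0.41

z_performance = (83.0 − 63.4) / 12.7 = 19.6000 / 12.7 = 1.5433.
z_effort = (5.99 − 4.27) / 1.79 = 1.7200 / 1.79 = 0.9609.
z_P − z_E = 1.5433 − 0.9609 = 0.5824.
E = 0.5824 / √2 = 0.5824 / 1.41421 = 0.4118 ≈ 0.41.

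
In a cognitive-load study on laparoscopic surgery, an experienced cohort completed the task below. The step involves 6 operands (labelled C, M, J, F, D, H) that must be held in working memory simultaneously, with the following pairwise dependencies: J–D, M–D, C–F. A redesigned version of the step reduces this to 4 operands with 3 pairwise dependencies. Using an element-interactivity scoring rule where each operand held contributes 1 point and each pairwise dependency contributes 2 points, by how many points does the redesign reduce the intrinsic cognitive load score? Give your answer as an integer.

Original: 6 × 1 + 3 × 2 = 6 + 6 = 12.
Redesigned: 4 × 1 + 3 × 2 = 4 + 6 = 10.
Reduction = 12 − 10 = 2.

2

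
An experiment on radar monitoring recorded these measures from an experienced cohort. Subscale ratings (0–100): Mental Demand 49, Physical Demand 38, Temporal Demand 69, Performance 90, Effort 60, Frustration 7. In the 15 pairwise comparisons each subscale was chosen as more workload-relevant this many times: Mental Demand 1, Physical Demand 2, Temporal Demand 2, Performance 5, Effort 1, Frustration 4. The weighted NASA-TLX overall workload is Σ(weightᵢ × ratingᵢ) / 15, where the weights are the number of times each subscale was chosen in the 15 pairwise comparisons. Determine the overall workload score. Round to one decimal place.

53.4

The tallies are the weights (they sum to 15).
Weighted sum = 1·49 + 2·38 + 2·69 + 5·90 + 1·60 + 4·7
            = 49 + 76 + 138 + 450 + 60 + 28 = 801.
Overall workload = 801 / 15 = 53.4000 ≈ 53.4.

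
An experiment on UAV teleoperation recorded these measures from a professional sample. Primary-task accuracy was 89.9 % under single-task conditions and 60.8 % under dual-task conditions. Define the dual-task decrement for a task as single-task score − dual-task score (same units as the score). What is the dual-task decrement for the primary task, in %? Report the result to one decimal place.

29.1

Decrement = 89.9 − 60.8 = 29.1000 % ≈ 29.1 %.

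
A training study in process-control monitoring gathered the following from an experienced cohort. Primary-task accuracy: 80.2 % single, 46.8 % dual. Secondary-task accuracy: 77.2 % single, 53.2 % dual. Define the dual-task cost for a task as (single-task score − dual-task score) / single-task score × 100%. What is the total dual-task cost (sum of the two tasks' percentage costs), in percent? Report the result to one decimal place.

Primary cost = (80.2 − 46.8) / 80.2 × 100% = 41.6459%.
Secondary cost = (77.2 − 53.2) / 77.2 × 100% = 31.0881%.
Total = 41.6459% + 31.0881% = 72.7340% ≈ 72.7%.

72.7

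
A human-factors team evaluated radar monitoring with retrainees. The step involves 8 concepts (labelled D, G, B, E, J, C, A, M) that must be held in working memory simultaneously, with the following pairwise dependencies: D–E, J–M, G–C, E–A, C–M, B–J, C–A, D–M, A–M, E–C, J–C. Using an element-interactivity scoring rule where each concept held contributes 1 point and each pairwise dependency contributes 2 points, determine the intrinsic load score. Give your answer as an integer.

Count of concepts held simultaneously: 8.
Count of pairwise dependencies listed: 11.
Element contribution: 8 × 1 = 8.
Interaction contribution: 11 × 2 = 22.
Intrinsic load = 8 + 22 = 30.

30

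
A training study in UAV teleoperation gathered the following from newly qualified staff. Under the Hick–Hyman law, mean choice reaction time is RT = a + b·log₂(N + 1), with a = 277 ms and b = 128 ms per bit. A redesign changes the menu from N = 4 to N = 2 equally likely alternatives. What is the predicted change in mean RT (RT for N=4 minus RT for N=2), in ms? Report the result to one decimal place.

94.3

RT(4) = 277 + 128·log₂(5) = 277 + 128·2.3219 = 574.2032 ms.
RT(2) = 277 + 128·log₂(3) = 277 + 128·1.5850 = 479.8800 ms.
Difference = 574.2032 − 479.8800 = 94.3232 ≈ 94.3 ms.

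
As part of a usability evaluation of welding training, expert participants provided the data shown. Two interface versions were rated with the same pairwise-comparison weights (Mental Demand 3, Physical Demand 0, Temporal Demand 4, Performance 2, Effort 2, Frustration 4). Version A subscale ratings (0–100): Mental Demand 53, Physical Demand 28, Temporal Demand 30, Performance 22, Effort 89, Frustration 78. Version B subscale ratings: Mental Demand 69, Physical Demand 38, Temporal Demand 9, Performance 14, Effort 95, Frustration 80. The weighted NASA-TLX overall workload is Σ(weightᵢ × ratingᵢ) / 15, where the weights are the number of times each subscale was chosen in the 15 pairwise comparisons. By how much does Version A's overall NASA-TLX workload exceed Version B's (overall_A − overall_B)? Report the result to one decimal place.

2.1

Version A weighted sum = 3·53 + 0·28 + 4·30 + 2·22 + 2·89 + 4·78 = 159 + 0 + 120 + 44 + 178 + 312 = 813; overall_A = 813/15 = 54.2000.
Version B weighted sum = 3·69 + 0·38 + 4·9 + 2·14 + 2·95 + 4·80 = 207 + 0 + 36 + 28 + 190 + 320 = 781; overall_B = 781/15 = 52.0667.
Difference = 54.2000 − 52.0667 = 2.1333 ≈ 2.1.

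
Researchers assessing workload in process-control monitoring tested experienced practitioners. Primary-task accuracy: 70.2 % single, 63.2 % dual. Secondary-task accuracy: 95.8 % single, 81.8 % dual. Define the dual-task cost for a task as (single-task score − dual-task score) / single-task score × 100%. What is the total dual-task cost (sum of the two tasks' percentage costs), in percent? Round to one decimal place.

24.6

Primary cost = (70.2 − 63.2) / 70.2 × 100% = 9.9715%.
Secondary cost = (95.8 − 81.8) / 95.8 × 100% = 14.6138%.
Total = 9.9715% + 14.6138% = 24.5853% ≈ 24.6%.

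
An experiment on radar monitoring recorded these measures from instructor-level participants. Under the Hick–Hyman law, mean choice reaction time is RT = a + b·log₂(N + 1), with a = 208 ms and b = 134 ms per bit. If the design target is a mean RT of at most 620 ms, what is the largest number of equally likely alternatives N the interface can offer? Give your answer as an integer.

7

Set 208 + 134·log₂(N + 1) ≤ 620.
log₂(N + 1) ≤ (620 − 208) / 134 = 3.0746.
N + 1 ≤ 2^3.0746 = 8.4246.
N ≤ 7.4246, so the largest integer N is 7.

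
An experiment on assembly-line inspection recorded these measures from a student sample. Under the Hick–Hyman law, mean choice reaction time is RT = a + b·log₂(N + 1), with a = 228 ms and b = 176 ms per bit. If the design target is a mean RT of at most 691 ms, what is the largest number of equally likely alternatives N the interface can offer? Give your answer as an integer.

5

Set 228 + 176·log₂(N + 1) ≤ 691.
log₂(N + 1) ≤ (691 − 228) / 176 = 2.6307.
N + 1 ≤ 2^2.6307 = 6.1933.
N ≤ 5.1933, so the largest integer N is 5.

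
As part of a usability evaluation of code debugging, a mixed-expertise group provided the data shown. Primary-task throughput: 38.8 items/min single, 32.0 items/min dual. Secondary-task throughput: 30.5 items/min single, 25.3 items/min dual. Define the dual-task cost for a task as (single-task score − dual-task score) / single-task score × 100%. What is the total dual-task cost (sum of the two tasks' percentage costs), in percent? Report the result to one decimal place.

34.6

Primary cost = (38.8 − 32.0) / 38.8 × 100% = 17.5258%.
Secondary cost = (30.5 − 25.3) / 30.5 × 100% = 17.0492%.
Total = 17.5258% + 17.0492% = 34.5750% ≈ 34.6%.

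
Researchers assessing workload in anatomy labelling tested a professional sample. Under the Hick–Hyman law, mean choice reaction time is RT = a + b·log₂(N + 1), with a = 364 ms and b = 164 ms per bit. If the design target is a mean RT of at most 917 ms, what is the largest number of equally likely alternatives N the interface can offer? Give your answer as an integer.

9

Set 364 + 164·log₂(N + 1) ≤ 917.
log₂(N + 1) ≤ (917 − 364) / 164 = 3.3720.
N + 1 ≤ 2^3.3720 = 10.3532.
N ≤ 9.3532, so the largest integer N is 9.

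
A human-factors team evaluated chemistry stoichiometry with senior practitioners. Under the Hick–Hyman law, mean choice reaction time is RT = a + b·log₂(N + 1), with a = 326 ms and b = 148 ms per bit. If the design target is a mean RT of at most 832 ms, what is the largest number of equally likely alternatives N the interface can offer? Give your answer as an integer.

Set 326 + 148·log₂(N + 1) ≤ 832.
log₂(N + 1) ≤ (832 − 326) / 148 = 3.4189.
N + 1 ≤ 2^3.4189 = 10.6953.
N ≤ 9.6953, so the largest integer N is 9.

9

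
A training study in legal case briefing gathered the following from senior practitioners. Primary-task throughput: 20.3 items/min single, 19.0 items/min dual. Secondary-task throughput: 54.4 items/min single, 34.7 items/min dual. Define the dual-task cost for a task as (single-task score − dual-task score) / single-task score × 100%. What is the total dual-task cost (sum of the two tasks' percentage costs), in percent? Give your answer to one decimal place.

Primary cost = (20.3 − 19.0) / 20.3 × 100% = 6.4039%.
Secondary cost = (54.4 − 34.7) / 54.4 × 100% = 36.2132%.
Total = 6.4039% + 36.2132% = 42.6171% ≈ 42.6%.

42.6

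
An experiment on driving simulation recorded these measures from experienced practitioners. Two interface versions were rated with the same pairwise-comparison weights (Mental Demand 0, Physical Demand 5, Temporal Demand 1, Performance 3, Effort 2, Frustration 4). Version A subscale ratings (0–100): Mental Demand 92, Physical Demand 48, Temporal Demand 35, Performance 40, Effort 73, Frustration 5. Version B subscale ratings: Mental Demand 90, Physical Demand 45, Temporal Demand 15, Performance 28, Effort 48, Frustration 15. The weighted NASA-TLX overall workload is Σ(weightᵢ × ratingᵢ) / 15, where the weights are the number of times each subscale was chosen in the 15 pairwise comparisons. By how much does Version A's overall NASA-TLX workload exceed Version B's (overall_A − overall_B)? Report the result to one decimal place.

Version A weighted sum = 0·92 + 5·48 + 1·35 + 3·40 + 2·73 + 4·5 = 0 + 240 + 35 + 120 + 146 + 20 = 561; overall_A = 561/15 = 37.4000.
Version B weighted sum = 0·90 + 5·45 + 1·15 + 3·28 + 2·48 + 4·15 = 0 + 225 + 15 + 84 + 96 + 60 = 480; overall_B = 480/15 = 32.0000.
Difference = 37.4000 − 32.0000 = 5.4000 ≈ 5.4.

5.4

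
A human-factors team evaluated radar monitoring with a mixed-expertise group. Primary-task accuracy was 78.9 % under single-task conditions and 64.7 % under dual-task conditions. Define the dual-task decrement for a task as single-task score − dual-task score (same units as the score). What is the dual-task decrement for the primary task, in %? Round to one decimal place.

Decrement = 78.9 − 64.7 = 14.2000 % ≈ 14.2 %.

14.2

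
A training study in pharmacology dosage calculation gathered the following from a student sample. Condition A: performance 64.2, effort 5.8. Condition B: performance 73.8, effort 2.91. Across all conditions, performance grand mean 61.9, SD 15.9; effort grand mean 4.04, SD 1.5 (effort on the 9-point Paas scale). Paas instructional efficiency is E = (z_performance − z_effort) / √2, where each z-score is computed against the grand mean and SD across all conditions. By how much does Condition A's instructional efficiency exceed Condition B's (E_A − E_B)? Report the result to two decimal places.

Condition A: z_P = (64.2 − 61.9)/15.9 = 0.1447; z_E = (5.8 − 4.04)/1.5 = 1.1733; E_A = (0.1447 − 1.1733)/√2 = -0.7273.
Condition B: z_P = (73.8 − 61.9)/15.9 = 0.7484; z_E = (2.91 − 4.04)/1.5 = -0.7533; E_B = (0.7484 − (-0.7533))/√2 = 1.0619.
E_A − E_B = -0.7273 − 1.0619 = -1.7892 ≈ -1.79.

-1.79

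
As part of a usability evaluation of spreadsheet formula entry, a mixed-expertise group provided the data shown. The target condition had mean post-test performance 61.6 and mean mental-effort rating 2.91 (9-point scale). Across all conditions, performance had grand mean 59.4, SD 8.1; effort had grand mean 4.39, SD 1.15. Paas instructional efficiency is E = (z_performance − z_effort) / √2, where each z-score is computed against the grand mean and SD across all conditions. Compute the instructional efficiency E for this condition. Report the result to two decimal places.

1.10

z_performance = (61.6 − 59.4) / 8.1 = 2.2000 / 8.1 = 0.2716.
z_effort = (2.91 − 4.39) / 1.15 = -1.4800 / 1.15 = -1.2870.
z_P − z_E = 0.2716 − (-1.2870) = 1.5586.
E = 1.5586 / √2 = 1.5586 / 1.41421 = 1.1021 ≈ 1.10.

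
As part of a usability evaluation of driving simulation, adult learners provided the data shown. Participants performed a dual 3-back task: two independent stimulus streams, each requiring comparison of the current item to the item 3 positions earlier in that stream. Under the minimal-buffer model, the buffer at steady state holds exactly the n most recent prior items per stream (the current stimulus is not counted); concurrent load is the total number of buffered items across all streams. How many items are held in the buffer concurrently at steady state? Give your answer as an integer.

6

Each stream's buffer holds its 3 most recent prior items.
Two independent streams: 2 × 3 = 6 buffered items at steady state.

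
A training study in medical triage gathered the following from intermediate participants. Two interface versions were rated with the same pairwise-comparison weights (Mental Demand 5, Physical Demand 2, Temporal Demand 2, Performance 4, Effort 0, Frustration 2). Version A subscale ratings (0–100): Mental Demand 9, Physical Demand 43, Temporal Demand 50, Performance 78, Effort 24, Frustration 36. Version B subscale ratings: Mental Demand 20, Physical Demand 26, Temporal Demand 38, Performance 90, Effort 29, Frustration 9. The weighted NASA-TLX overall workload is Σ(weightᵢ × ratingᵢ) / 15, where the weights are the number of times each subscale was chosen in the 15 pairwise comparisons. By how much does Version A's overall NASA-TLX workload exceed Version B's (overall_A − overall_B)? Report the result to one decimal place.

0.6

Version A weighted sum = 5·9 + 2·43 + 2·50 + 4·78 + 0·24 + 2·36 = 45 + 86 + 100 + 312 + 0 + 72 = 615; overall_A = 615/15 = 41.0000.
Version B weighted sum = 5·20 + 2·26 + 2·38 + 4·90 + 0·29 + 2·9 = 100 + 52 + 76 + 360 + 0 + 18 = 606; overall_B = 606/15 = 40.4000.
Difference = 41.0000 − 40.4000 = 0.6000 ≈ 0.6.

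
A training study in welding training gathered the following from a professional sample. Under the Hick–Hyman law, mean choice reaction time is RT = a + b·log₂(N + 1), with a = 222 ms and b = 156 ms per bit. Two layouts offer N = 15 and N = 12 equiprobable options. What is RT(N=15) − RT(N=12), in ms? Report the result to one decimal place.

RT(15) = 222 + 156·log₂(16) = 222 + 156·4.0000 = 846.0000 ms.
RT(12) = 222 + 156·log₂(13) = 222 + 156·3.7004 = 799.2624 ms.
Difference = 846.0000 − 799.2624 = 46.7376 ≈ 46.7 ms.

46.7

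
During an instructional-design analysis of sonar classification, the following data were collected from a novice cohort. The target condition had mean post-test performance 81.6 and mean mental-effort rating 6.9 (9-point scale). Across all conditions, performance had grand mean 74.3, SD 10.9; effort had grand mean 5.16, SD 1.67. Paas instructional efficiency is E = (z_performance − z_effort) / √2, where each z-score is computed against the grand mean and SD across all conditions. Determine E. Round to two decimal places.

-0.26

z_performance = (81.6 − 74.3) / 10.9 = 7.3000 / 10.9 = 0.6697.
z_effort = (6.9 − 5.16) / 1.67 = 1.7400 / 1.67 = 1.0419.
z_P − z_E = 0.6697 − 1.0419 = -0.3722.
E = -0.3722 / √2 = -0.3722 / 1.41421 = -0.2632 ≈ -0.26.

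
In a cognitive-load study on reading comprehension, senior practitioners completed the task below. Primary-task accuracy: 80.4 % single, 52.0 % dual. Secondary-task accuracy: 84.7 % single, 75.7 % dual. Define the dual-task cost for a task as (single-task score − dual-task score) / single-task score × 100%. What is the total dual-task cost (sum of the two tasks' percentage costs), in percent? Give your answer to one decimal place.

Primary cost = (80.4 − 52.0) / 80.4 × 100% = 35.3234%.
Secondary cost = (84.7 − 75.7) / 84.7 × 100% = 10.6257%.
Total = 35.3234% + 10.6257% = 45.9491% ≈ 45.9%.

45.9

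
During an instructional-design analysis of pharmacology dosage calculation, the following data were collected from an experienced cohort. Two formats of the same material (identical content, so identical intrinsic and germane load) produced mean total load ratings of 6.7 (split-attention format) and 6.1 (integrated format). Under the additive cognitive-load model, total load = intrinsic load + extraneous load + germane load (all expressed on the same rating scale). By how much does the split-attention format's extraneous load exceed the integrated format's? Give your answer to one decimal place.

0.6

Intrinsic and germane load are equal across formats, so the difference in total load equals the difference in extraneous load.
Extraneous-load difference = 6.7 − 6.1 = 0.6.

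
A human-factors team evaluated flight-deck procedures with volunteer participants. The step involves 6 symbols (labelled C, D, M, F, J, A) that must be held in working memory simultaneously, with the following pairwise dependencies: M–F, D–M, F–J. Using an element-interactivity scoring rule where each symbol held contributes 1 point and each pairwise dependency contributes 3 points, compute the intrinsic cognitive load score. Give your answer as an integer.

15

Count of symbols held simultaneously: 6.
Count of pairwise dependencies listed: 3.
Element contribution: 6 × 1 = 6.
Interaction contribution: 3 × 3 = 9.
Intrinsic load = 6 + 9 = 15.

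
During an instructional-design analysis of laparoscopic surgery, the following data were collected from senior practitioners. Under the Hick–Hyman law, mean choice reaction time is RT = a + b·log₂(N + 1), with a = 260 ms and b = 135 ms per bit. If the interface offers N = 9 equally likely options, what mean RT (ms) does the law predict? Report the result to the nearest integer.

708

log₂(9 + 1) = log₂(10) = 3.3219.
RT = 260 + 135 × 3.3219 = 260 + 448.4565 = 708.4565 ms.
≈ 708 ms.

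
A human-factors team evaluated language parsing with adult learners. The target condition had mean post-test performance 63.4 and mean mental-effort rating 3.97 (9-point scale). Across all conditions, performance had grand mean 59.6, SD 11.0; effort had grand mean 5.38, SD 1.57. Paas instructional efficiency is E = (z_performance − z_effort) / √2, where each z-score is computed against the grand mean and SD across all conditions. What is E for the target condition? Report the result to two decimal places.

z_performance = (63.4 − 59.6) / 11.0 = 3.8000 / 11.0 = 0.3455.
z_effort = (3.97 − 5.38) / 1.57 = -1.4100 / 1.57 = -0.8981.
z_P − z_E = 0.3455 − (-0.8981) = 1.2436.
E = 1.2436 / √2 = 1.2436 / 1.41421 = 0.8794 ≈ 0.88.

0.88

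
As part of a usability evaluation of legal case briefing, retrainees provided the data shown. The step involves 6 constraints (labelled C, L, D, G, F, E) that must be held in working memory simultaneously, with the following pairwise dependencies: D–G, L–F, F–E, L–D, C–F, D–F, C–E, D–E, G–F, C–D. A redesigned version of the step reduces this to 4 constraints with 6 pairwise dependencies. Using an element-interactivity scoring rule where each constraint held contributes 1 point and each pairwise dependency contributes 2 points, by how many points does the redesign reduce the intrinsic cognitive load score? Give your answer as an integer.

10

Original: 6 × 1 + 10 × 2 = 6 + 20 = 26.
Redesigned: 4 × 1 + 6 × 2 = 4 + 12 = 16.
Reduction = 26 − 16 = 10.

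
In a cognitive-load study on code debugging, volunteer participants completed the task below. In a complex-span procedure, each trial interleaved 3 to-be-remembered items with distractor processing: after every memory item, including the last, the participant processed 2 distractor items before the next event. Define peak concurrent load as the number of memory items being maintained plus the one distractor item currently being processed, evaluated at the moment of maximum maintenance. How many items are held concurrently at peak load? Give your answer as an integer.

4

Maintenance is greatest during the distractor(s) after memory item 3: all 3 memory items are being held.
One distractor item is concurrently being processed.
Peak concurrent load = 3 + 1 = 4 items.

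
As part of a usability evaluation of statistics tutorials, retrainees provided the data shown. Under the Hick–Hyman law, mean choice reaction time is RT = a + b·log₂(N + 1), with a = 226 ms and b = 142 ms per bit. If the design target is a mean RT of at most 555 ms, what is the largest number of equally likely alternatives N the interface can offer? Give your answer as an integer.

Set 226 + 142·log₂(N + 1) ≤ 555.
log₂(N + 1) ≤ (555 − 226) / 142 = 2.3169.
N + 1 ≤ 2^2.3169 = 4.9826.
N ≤ 3.9826, so the largest integer N is 3.

3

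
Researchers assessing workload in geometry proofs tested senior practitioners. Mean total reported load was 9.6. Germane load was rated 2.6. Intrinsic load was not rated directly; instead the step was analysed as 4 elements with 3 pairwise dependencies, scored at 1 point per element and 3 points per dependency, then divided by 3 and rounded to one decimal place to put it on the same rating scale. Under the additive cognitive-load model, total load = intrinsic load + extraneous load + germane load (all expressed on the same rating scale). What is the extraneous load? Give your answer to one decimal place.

2.7

Intrinsic (element-interactivity): (4 × 1 + 3 × 3) / 3 = 13 / 3 = 4.3333 → 4.3.
extraneous load = total − intrinsic − germane
             = 9.6 − 4.3 − 2.6 = 2.7.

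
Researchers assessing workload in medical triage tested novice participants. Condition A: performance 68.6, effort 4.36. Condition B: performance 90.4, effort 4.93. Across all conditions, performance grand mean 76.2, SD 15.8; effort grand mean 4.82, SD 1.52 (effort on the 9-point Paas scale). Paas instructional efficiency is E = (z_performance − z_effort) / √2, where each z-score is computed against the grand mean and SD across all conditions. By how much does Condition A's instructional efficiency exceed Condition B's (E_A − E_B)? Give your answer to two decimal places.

-0.71

Condition A: z_P = (68.6 − 76.2)/15.8 = -0.4810; z_E = (4.36 − 4.82)/1.52 = -0.3026; E_A = (-0.4810 − (-0.3026))/√2 = -0.1261.
Condition B: z_P = (90.4 − 76.2)/15.8 = 0.8987; z_E = (4.93 − 4.82)/1.52 = 0.0724; E_B = (0.8987 − 0.0724)/√2 = 0.5843.
E_A − E_B = -0.1261 − 0.5843 = -0.7104 ≈ -0.71.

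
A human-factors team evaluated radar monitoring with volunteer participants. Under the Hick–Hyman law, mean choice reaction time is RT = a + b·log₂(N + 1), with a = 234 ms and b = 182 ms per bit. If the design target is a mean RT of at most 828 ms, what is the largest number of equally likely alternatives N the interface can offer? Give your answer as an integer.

Set 234 + 182·log₂(N + 1) ≤ 828.
log₂(N + 1) ≤ (828 − 234) / 182 = 3.2637.
N + 1 ≤ 2^3.2637 = 9.6044.
N ≤ 8.6044, so the largest integer N is 8.

8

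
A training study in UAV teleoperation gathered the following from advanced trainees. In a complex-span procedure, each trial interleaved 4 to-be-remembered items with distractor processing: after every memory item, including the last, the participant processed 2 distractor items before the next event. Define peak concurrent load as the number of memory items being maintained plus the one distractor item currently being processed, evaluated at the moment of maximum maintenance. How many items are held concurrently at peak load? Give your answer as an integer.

Maintenance is greatest during the distractor(s) after memory item 4: all 4 memory items are being held.
One distractor item is concurrently being processed.
Peak concurrent load = 4 + 1 = 5 items.

5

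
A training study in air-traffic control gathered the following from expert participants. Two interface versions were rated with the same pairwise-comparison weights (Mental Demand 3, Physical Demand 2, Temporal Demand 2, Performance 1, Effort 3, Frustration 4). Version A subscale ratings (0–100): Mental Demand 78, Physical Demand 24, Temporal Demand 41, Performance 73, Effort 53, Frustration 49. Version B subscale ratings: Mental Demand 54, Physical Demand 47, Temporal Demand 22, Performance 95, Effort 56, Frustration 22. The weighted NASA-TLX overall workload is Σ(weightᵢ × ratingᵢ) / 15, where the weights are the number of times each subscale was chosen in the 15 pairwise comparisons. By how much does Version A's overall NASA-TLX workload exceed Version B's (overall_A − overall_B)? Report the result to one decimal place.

Version A weighted sum = 3·78 + 2·24 + 2·41 + 1·73 + 3·53 + 4·49 = 234 + 48 + 82 + 73 + 159 + 196 = 792; overall_A = 792/15 = 52.8000.
Version B weighted sum = 3·54 + 2·47 + 2·22 + 1·95 + 3·56 + 4·22 = 162 + 94 + 44 + 95 + 168 + 88 = 651; overall_B = 651/15 = 43.4000.
Difference = 52.8000 − 43.4000 = 9.4000 ≈ 9.4.

9.4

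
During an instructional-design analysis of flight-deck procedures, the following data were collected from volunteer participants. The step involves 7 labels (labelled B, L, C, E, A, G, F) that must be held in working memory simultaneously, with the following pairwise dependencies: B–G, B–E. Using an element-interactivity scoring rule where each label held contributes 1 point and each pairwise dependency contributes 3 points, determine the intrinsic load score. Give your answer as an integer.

13

Count of labels held simultaneously: 7.
Count of pairwise dependencies listed: 2.
Element contribution: 7 × 1 = 7.
Interaction contribution: 2 × 3 = 6.
Intrinsic load = 7 + 6 = 13.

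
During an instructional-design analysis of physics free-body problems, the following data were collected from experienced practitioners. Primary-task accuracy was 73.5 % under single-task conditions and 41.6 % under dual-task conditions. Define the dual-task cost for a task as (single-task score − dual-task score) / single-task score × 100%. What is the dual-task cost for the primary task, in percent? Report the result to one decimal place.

Cost = (73.5 − 41.6) / 73.5 × 100%
     = 31.9000 / 73.5 × 100% = 43.4014%.
≈ 43.4%.

43.4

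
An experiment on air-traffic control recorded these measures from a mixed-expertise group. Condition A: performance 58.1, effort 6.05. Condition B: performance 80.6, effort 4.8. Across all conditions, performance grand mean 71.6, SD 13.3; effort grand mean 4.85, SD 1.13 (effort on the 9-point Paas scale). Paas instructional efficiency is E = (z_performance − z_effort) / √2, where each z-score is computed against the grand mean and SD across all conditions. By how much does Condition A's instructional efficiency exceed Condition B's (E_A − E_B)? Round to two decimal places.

Condition A: z_P = (58.1 − 71.6)/13.3 = -1.0150; z_E = (6.05 − 4.85)/1.13 = 1.0619; E_A = (-1.0150 − 1.0619)/√2 = -1.4686.
Condition B: z_P = (80.6 − 71.6)/13.3 = 0.6767; z_E = (4.8 − 4.85)/1.13 = -0.0442; E_B = (0.6767 − (-0.0442))/√2 = 0.5098.
E_A − E_B = -1.4686 − 0.5098 = -1.9784 ≈ -1.98.

-1.98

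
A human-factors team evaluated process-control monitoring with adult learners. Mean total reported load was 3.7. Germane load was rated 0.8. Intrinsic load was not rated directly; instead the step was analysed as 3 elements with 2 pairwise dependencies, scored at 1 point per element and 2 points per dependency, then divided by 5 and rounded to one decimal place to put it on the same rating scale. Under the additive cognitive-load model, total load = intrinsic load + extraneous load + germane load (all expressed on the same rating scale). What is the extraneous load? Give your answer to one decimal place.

1.5

Intrinsic (element-interactivity): (3 × 1 + 2 × 2) / 5 = 7 / 5 = 1.4000 → 1.4.
extraneous load = total − intrinsic − germane
             = 3.7 − 1.4 − 0.8 = 1.5.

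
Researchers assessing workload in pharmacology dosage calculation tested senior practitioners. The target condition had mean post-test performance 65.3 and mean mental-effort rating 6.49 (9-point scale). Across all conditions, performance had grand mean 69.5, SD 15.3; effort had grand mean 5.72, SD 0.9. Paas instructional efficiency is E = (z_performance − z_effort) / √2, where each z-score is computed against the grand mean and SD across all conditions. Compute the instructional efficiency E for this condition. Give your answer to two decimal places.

z_performance = (65.3 − 69.5) / 15.3 = -4.2000 / 15.3 = -0.2745.
z_effort = (6.49 − 5.72) / 0.9 = 0.7700 / 0.9 = 0.8556.
z_P − z_E = -0.2745 − 0.8556 = -1.1301.
E = -1.1301 / √2 = -1.1301 / 1.41421 = -0.7991 ≈ -0.80.

-0.80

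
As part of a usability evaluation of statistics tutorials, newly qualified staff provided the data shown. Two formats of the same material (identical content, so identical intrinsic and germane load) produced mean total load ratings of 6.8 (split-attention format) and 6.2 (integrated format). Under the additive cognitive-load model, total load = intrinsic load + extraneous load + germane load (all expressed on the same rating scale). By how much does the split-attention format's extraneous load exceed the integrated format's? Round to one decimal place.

0.6

Intrinsic and germane load are equal across formats, so the difference in total load equals the difference in extraneous load.
Extraneous-load difference = 6.8 − 6.2 = 0.6.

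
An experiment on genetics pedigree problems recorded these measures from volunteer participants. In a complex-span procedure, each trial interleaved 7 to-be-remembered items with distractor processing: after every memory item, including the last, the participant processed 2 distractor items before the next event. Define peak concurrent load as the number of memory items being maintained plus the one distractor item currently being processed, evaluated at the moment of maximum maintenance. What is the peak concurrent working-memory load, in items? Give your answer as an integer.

Maintenance is greatest during the distractor(s) after memory item 7: all 7 memory items are being held.
One distractor item is concurrently being processed.
Peak concurrent load = 7 + 1 = 8 items.

8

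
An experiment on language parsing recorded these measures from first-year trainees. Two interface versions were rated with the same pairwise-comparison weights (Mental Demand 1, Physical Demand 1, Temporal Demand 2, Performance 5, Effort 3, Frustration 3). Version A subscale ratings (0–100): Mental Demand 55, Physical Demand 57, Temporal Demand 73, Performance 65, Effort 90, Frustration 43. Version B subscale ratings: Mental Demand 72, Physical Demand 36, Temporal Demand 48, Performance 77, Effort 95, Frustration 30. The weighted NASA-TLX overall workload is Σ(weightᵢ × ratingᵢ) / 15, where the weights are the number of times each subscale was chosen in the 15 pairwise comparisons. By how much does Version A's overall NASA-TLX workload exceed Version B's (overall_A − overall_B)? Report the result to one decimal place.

1.2

Version A weighted sum = 1·55 + 1·57 + 2·73 + 5·65 + 3·90 + 3·43 = 55 + 57 + 146 + 325 + 270 + 129 = 982; overall_A = 982/15 = 65.4667.
Version B weighted sum = 1·72 + 1·36 + 2·48 + 5·77 + 3·95 + 3·30 = 72 + 36 + 96 + 385 + 285 + 90 = 964; overall_B = 964/15 = 64.2667.
Difference = 65.4667 − 64.2667 = 1.2000 ≈ 1.2.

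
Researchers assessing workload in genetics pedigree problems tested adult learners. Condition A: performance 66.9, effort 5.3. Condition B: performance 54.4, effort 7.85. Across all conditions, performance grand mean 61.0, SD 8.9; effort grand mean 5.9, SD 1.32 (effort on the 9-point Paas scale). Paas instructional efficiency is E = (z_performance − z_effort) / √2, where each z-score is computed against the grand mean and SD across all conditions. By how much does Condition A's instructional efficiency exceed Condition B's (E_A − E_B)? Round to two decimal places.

2.36

Condition A: z_P = (66.9 − 61.0)/8.9 = 0.6629; z_E = (5.3 − 5.9)/1.32 = -0.4545; E_A = (0.6629 − (-0.4545))/√2 = 0.7901.
Condition B: z_P = (54.4 − 61.0)/8.9 = -0.7416; z_E = (7.85 − 5.9)/1.32 = 1.4773; E_B = (-0.7416 − 1.4773)/√2 = -1.5690.
E_A − E_B = 0.7901 − (-1.5690) = 2.3591 ≈ 2.36.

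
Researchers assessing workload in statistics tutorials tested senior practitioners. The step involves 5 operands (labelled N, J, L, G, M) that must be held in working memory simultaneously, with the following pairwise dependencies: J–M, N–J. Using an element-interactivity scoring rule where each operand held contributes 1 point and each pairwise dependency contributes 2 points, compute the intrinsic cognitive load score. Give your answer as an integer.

9

Count of operands held simultaneously: 5.
Count of pairwise dependencies listed: 2.
Element contribution: 5 × 1 = 5.
Interaction contribution: 2 × 2 = 4.
Intrinsic load = 5 + 4 = 9.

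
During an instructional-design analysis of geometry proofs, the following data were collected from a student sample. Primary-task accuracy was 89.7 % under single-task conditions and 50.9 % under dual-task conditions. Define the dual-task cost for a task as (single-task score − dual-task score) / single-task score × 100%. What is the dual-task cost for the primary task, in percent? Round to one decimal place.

Cost = (89.7 − 50.9) / 89.7 × 100%
     = 38.8000 / 89.7 × 100% = 43.2553%.
≈ 43.3%.

43.3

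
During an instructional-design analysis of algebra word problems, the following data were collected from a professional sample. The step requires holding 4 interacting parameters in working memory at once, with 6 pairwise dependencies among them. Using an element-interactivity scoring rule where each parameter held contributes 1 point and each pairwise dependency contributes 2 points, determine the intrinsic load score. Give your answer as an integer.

16

Element contribution: 4 × 1 = 4.
Interaction contribution: 6 × 2 = 12.
Intrinsic load = 4 + 12 = 16.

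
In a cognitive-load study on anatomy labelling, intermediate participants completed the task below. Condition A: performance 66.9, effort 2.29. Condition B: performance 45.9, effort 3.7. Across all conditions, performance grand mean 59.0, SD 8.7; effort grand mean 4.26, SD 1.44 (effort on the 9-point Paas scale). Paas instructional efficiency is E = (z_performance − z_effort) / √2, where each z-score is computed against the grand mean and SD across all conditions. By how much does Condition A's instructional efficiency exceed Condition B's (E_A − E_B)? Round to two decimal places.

2.40

Condition A: z_P = (66.9 − 59.0)/8.7 = 0.9080; z_E = (2.29 − 4.26)/1.44 = -1.3681; E_A = (0.9080 − (-1.3681))/√2 = 1.6094.
Condition B: z_P = (45.9 − 59.0)/8.7 = -1.5057; z_E = (3.7 − 4.26)/1.44 = -0.3889; E_B = (-1.5057 − (-0.3889))/√2 = -0.7897.
E_A − E_B = 1.6094 − (-0.7897) = 2.3991 ≈ 2.40.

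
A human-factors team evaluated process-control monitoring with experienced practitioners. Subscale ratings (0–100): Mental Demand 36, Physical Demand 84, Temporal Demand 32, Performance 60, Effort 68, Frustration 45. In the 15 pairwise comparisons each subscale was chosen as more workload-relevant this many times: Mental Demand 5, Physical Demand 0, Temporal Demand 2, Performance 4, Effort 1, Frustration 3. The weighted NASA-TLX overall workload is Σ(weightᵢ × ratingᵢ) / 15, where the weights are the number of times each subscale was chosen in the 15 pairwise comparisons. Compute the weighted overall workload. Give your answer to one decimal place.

45.8

The tallies are the weights (they sum to 15).
Weighted sum = 5·36 + 0·84 + 2·32 + 4·60 + 1·68 + 3·45
            = 180 + 0 + 64 + 240 + 68 + 135 = 687.
Overall workload = 687 / 15 = 45.8000 ≈ 45.8.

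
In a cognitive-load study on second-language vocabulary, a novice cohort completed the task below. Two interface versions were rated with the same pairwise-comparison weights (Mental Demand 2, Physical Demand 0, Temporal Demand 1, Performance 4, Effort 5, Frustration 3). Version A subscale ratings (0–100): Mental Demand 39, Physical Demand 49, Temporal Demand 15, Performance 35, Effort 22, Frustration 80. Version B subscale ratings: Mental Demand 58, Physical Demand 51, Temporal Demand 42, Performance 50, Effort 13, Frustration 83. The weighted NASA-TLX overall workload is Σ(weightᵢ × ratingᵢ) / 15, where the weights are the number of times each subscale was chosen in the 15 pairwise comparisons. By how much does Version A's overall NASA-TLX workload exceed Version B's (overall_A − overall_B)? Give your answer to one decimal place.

Version A weighted sum = 2·39 + 0·49 + 1·15 + 4·35 + 5·22 + 3·80 = 78 + 0 + 15 + 140 + 110 + 240 = 583; overall_A = 583/15 = 38.8667.
Version B weighted sum = 2·58 + 0·51 + 1·42 + 4·50 + 5·13 + 3·83 = 116 + 0 + 42 + 200 + 65 + 249 = 672; overall_B = 672/15 = 44.8000.
Difference = 38.8667 − 44.8000 = -5.9333 ≈ -5.9.

-5.9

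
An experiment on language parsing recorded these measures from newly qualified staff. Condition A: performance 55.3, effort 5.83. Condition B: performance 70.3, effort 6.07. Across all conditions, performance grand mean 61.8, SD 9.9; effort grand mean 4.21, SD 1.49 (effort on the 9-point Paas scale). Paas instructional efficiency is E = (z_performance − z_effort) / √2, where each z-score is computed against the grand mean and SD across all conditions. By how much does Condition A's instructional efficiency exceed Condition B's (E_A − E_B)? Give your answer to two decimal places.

Condition A: z_P = (55.3 − 61.8)/9.9 = -0.6566; z_E = (5.83 − 4.21)/1.49 = 1.0872; E_A = (-0.6566 − 1.0872)/√2 = -1.2331.
Condition B: z_P = (70.3 − 61.8)/9.9 = 0.8586; z_E = (6.07 − 4.21)/1.49 = 1.2483; E_B = (0.8586 − 1.2483)/√2 = -0.2756.
E_A − E_B = -1.2331 − (-0.2756) = -0.9575 ≈ -0.96.

-0.96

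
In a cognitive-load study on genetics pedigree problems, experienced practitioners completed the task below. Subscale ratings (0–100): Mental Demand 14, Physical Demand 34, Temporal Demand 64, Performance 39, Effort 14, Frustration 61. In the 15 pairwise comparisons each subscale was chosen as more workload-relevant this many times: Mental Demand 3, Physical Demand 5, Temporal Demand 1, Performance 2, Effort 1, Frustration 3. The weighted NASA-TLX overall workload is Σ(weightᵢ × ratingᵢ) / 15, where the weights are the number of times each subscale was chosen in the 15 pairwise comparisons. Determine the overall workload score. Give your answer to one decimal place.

36.7

The tallies are the weights (they sum to 15).
Weighted sum = 3·14 + 5·34 + 1·64 + 2·39 + 1·14 + 3·61
            = 42 + 170 + 64 + 78 + 14 + 183 = 551.
Overall workload = 551 / 15 = 36.7333 ≈ 36.7.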